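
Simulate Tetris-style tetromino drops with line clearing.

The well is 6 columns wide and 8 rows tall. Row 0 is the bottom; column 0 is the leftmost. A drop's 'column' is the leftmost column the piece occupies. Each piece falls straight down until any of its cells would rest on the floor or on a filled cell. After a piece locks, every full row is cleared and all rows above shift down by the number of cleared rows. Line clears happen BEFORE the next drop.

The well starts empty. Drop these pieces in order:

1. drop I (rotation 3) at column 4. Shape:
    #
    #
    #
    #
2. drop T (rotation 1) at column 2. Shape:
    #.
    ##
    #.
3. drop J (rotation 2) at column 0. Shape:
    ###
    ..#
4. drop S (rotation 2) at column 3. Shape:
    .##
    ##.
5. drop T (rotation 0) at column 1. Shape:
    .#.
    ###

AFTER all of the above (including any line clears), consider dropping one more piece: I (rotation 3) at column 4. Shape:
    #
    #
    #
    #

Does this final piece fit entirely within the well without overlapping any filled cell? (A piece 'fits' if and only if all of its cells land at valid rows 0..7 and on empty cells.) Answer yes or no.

Drop 1: I rot3 at col 4 lands with bottom-row=0; cleared 0 line(s) (total 0); column heights now [0 0 0 0 4 0], max=4
Drop 2: T rot1 at col 2 lands with bottom-row=0; cleared 0 line(s) (total 0); column heights now [0 0 3 2 4 0], max=4
Drop 3: J rot2 at col 0 lands with bottom-row=3; cleared 0 line(s) (total 0); column heights now [5 5 5 2 4 0], max=5
Drop 4: S rot2 at col 3 lands with bottom-row=4; cleared 0 line(s) (total 0); column heights now [5 5 5 5 6 6], max=6
Drop 5: T rot0 at col 1 lands with bottom-row=5; cleared 0 line(s) (total 0); column heights now [5 6 7 6 6 6], max=7
Test piece I rot3 at col 4 (width 1): heights before test = [5 6 7 6 6 6]; fits = False

Answer: no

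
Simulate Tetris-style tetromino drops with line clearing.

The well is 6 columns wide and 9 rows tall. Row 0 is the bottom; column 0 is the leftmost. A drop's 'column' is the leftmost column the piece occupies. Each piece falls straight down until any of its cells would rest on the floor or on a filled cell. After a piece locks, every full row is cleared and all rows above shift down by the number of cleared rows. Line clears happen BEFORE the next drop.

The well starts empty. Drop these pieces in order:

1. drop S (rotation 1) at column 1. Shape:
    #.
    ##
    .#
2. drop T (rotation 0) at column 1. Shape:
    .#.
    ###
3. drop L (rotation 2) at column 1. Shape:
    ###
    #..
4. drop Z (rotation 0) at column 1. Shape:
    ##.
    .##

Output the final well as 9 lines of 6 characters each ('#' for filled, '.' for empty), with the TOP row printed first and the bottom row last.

Answer: ......
.##...
..##..
.###..
.##...
.###..
.#....
.##...
..#...

Derivation:
Drop 1: S rot1 at col 1 lands with bottom-row=0; cleared 0 line(s) (total 0); column heights now [0 3 2 0 0 0], max=3
Drop 2: T rot0 at col 1 lands with bottom-row=3; cleared 0 line(s) (total 0); column heights now [0 4 5 4 0 0], max=5
Drop 3: L rot2 at col 1 lands with bottom-row=4; cleared 0 line(s) (total 0); column heights now [0 6 6 6 0 0], max=6
Drop 4: Z rot0 at col 1 lands with bottom-row=6; cleared 0 line(s) (total 0); column heights now [0 8 8 7 0 0], max=8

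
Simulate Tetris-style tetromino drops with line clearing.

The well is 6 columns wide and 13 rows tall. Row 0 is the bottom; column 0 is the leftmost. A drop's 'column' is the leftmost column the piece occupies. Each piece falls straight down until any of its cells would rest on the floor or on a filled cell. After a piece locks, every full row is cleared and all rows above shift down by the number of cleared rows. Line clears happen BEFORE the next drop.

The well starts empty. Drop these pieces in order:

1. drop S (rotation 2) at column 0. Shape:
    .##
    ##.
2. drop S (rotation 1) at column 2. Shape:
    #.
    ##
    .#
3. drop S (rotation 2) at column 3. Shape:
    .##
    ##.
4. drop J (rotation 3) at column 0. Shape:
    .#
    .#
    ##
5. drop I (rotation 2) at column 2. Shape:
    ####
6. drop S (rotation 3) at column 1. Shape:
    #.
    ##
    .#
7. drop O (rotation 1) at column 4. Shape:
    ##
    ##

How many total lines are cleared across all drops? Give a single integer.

Drop 1: S rot2 at col 0 lands with bottom-row=0; cleared 0 line(s) (total 0); column heights now [1 2 2 0 0 0], max=2
Drop 2: S rot1 at col 2 lands with bottom-row=1; cleared 0 line(s) (total 0); column heights now [1 2 4 3 0 0], max=4
Drop 3: S rot2 at col 3 lands with bottom-row=3; cleared 0 line(s) (total 0); column heights now [1 2 4 4 5 5], max=5
Drop 4: J rot3 at col 0 lands with bottom-row=2; cleared 0 line(s) (total 0); column heights now [3 5 4 4 5 5], max=5
Drop 5: I rot2 at col 2 lands with bottom-row=5; cleared 0 line(s) (total 0); column heights now [3 5 6 6 6 6], max=6
Drop 6: S rot3 at col 1 lands with bottom-row=6; cleared 0 line(s) (total 0); column heights now [3 9 8 6 6 6], max=9
Drop 7: O rot1 at col 4 lands with bottom-row=6; cleared 0 line(s) (total 0); column heights now [3 9 8 6 8 8], max=9

Answer: 0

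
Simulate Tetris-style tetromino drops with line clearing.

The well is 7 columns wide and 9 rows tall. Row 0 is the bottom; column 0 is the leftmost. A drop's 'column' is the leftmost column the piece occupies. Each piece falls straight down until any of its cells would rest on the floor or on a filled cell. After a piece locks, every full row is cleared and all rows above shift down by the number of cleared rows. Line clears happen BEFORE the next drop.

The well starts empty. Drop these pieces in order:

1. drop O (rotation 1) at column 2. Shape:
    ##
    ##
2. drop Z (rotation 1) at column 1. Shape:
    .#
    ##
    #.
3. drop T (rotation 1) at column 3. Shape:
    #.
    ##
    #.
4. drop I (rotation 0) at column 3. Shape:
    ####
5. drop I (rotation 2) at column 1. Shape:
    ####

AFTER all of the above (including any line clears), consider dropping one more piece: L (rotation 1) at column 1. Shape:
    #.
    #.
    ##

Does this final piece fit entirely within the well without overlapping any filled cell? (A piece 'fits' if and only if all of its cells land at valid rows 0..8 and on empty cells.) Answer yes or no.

Drop 1: O rot1 at col 2 lands with bottom-row=0; cleared 0 line(s) (total 0); column heights now [0 0 2 2 0 0 0], max=2
Drop 2: Z rot1 at col 1 lands with bottom-row=1; cleared 0 line(s) (total 0); column heights now [0 3 4 2 0 0 0], max=4
Drop 3: T rot1 at col 3 lands with bottom-row=2; cleared 0 line(s) (total 0); column heights now [0 3 4 5 4 0 0], max=5
Drop 4: I rot0 at col 3 lands with bottom-row=5; cleared 0 line(s) (total 0); column heights now [0 3 4 6 6 6 6], max=6
Drop 5: I rot2 at col 1 lands with bottom-row=6; cleared 0 line(s) (total 0); column heights now [0 7 7 7 7 6 6], max=7
Test piece L rot1 at col 1 (width 2): heights before test = [0 7 7 7 7 6 6]; fits = False

Answer: no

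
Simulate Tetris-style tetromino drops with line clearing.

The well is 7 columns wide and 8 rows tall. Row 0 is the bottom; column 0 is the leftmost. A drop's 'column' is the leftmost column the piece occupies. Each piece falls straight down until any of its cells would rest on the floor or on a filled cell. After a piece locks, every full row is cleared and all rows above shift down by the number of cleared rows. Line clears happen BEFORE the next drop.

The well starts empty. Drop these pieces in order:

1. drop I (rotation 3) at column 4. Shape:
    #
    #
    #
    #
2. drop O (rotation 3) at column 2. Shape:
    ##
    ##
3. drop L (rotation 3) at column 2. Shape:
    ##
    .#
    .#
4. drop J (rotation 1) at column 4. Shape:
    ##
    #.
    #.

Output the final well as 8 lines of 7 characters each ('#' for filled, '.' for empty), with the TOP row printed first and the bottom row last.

Drop 1: I rot3 at col 4 lands with bottom-row=0; cleared 0 line(s) (total 0); column heights now [0 0 0 0 4 0 0], max=4
Drop 2: O rot3 at col 2 lands with bottom-row=0; cleared 0 line(s) (total 0); column heights now [0 0 2 2 4 0 0], max=4
Drop 3: L rot3 at col 2 lands with bottom-row=2; cleared 0 line(s) (total 0); column heights now [0 0 5 5 4 0 0], max=5
Drop 4: J rot1 at col 4 lands with bottom-row=4; cleared 0 line(s) (total 0); column heights now [0 0 5 5 7 7 0], max=7

Answer: .......
....##.
....#..
..###..
...##..
...##..
..###..
..###..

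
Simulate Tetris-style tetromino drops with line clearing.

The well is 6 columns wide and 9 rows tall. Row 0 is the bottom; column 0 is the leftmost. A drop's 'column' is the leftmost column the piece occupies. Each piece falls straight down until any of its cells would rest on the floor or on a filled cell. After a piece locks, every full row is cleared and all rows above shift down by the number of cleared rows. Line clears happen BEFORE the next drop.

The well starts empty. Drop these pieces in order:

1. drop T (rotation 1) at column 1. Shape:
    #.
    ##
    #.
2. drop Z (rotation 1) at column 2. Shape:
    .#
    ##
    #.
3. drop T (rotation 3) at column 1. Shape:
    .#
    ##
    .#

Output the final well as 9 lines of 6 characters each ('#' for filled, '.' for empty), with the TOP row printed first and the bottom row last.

Answer: ......
......
..#...
.##...
..##..
..##..
.##...
.##...
.#....

Derivation:
Drop 1: T rot1 at col 1 lands with bottom-row=0; cleared 0 line(s) (total 0); column heights now [0 3 2 0 0 0], max=3
Drop 2: Z rot1 at col 2 lands with bottom-row=2; cleared 0 line(s) (total 0); column heights now [0 3 4 5 0 0], max=5
Drop 3: T rot3 at col 1 lands with bottom-row=4; cleared 0 line(s) (total 0); column heights now [0 6 7 5 0 0], max=7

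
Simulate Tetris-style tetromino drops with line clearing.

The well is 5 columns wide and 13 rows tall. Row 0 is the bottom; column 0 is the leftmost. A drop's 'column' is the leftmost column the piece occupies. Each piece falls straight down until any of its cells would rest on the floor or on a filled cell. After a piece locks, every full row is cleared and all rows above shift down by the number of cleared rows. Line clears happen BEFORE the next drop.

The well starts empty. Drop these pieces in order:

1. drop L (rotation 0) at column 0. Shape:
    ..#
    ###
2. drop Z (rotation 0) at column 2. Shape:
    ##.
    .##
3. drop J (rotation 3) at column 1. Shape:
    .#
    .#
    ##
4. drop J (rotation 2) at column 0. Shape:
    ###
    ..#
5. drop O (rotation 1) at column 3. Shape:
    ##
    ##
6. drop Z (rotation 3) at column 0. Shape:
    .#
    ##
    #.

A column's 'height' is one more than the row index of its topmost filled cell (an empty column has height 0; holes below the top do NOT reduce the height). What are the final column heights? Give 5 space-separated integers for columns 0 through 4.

Answer: 10 11 8 5 5

Derivation:
Drop 1: L rot0 at col 0 lands with bottom-row=0; cleared 0 line(s) (total 0); column heights now [1 1 2 0 0], max=2
Drop 2: Z rot0 at col 2 lands with bottom-row=1; cleared 0 line(s) (total 0); column heights now [1 1 3 3 2], max=3
Drop 3: J rot3 at col 1 lands with bottom-row=3; cleared 0 line(s) (total 0); column heights now [1 4 6 3 2], max=6
Drop 4: J rot2 at col 0 lands with bottom-row=6; cleared 0 line(s) (total 0); column heights now [8 8 8 3 2], max=8
Drop 5: O rot1 at col 3 lands with bottom-row=3; cleared 0 line(s) (total 0); column heights now [8 8 8 5 5], max=8
Drop 6: Z rot3 at col 0 lands with bottom-row=8; cleared 0 line(s) (total 0); column heights now [10 11 8 5 5], max=11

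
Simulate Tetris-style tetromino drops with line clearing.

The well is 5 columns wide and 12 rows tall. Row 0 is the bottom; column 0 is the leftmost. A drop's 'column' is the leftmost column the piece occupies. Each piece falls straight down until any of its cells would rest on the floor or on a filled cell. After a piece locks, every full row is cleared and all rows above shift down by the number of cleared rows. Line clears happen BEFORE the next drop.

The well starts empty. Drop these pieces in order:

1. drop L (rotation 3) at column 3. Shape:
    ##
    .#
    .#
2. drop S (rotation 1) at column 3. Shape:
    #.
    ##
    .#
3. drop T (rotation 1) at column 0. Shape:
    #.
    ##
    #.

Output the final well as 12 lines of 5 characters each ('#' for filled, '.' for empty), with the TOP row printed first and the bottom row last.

Answer: .....
.....
.....
.....
.....
.....
...#.
...##
....#
#..##
##..#
#...#

Derivation:
Drop 1: L rot3 at col 3 lands with bottom-row=0; cleared 0 line(s) (total 0); column heights now [0 0 0 3 3], max=3
Drop 2: S rot1 at col 3 lands with bottom-row=3; cleared 0 line(s) (total 0); column heights now [0 0 0 6 5], max=6
Drop 3: T rot1 at col 0 lands with bottom-row=0; cleared 0 line(s) (total 0); column heights now [3 2 0 6 5], max=6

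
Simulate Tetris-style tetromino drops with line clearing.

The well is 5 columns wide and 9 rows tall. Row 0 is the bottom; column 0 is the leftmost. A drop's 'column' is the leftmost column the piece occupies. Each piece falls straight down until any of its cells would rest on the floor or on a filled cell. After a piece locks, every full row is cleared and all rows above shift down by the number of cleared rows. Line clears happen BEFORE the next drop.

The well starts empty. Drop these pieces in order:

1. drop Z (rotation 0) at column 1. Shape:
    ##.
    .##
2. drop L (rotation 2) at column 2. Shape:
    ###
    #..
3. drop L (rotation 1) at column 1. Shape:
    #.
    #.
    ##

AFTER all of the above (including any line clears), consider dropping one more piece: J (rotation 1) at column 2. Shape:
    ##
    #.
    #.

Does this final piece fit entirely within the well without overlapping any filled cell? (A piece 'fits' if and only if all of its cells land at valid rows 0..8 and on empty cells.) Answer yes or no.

Drop 1: Z rot0 at col 1 lands with bottom-row=0; cleared 0 line(s) (total 0); column heights now [0 2 2 1 0], max=2
Drop 2: L rot2 at col 2 lands with bottom-row=2; cleared 0 line(s) (total 0); column heights now [0 2 4 4 4], max=4
Drop 3: L rot1 at col 1 lands with bottom-row=4; cleared 0 line(s) (total 0); column heights now [0 7 5 4 4], max=7
Test piece J rot1 at col 2 (width 2): heights before test = [0 7 5 4 4]; fits = True

Answer: yes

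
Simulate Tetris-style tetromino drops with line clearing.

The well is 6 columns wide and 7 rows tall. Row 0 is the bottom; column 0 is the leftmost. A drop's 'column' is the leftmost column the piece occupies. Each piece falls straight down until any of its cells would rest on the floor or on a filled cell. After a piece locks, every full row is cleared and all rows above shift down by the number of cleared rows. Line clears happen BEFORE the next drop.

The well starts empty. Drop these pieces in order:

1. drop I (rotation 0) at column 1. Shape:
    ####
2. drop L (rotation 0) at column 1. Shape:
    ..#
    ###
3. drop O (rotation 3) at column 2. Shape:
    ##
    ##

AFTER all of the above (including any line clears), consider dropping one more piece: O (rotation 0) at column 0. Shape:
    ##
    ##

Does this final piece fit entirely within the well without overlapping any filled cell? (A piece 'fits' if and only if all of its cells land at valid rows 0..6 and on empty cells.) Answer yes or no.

Answer: yes

Derivation:
Drop 1: I rot0 at col 1 lands with bottom-row=0; cleared 0 line(s) (total 0); column heights now [0 1 1 1 1 0], max=1
Drop 2: L rot0 at col 1 lands with bottom-row=1; cleared 0 line(s) (total 0); column heights now [0 2 2 3 1 0], max=3
Drop 3: O rot3 at col 2 lands with bottom-row=3; cleared 0 line(s) (total 0); column heights now [0 2 5 5 1 0], max=5
Test piece O rot0 at col 0 (width 2): heights before test = [0 2 5 5 1 0]; fits = True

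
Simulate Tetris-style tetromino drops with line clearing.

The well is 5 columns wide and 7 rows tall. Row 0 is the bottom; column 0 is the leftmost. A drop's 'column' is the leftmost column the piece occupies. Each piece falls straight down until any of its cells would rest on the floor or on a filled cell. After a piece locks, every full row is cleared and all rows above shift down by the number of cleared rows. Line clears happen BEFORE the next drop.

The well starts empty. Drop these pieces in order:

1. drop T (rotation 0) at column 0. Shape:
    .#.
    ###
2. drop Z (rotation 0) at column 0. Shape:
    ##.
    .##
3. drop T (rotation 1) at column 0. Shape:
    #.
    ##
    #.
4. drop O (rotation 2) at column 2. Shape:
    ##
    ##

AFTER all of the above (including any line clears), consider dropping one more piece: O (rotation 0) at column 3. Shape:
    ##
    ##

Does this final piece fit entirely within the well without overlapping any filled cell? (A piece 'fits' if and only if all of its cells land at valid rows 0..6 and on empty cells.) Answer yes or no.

Answer: yes

Derivation:
Drop 1: T rot0 at col 0 lands with bottom-row=0; cleared 0 line(s) (total 0); column heights now [1 2 1 0 0], max=2
Drop 2: Z rot0 at col 0 lands with bottom-row=2; cleared 0 line(s) (total 0); column heights now [4 4 3 0 0], max=4
Drop 3: T rot1 at col 0 lands with bottom-row=4; cleared 0 line(s) (total 0); column heights now [7 6 3 0 0], max=7
Drop 4: O rot2 at col 2 lands with bottom-row=3; cleared 0 line(s) (total 0); column heights now [7 6 5 5 0], max=7
Test piece O rot0 at col 3 (width 2): heights before test = [7 6 5 5 0]; fits = True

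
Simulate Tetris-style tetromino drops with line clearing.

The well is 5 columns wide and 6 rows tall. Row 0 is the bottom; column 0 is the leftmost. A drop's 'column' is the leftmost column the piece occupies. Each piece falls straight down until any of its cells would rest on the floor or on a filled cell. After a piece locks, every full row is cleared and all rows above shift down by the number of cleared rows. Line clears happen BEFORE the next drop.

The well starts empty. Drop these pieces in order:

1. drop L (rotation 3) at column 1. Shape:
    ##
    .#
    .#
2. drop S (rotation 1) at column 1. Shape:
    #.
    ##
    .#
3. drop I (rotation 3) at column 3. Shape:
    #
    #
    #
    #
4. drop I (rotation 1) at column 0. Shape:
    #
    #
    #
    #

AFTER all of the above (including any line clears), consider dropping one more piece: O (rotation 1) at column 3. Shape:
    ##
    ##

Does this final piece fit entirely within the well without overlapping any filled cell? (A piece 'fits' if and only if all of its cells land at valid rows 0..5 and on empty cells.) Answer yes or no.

Drop 1: L rot3 at col 1 lands with bottom-row=0; cleared 0 line(s) (total 0); column heights now [0 3 3 0 0], max=3
Drop 2: S rot1 at col 1 lands with bottom-row=3; cleared 0 line(s) (total 0); column heights now [0 6 5 0 0], max=6
Drop 3: I rot3 at col 3 lands with bottom-row=0; cleared 0 line(s) (total 0); column heights now [0 6 5 4 0], max=6
Drop 4: I rot1 at col 0 lands with bottom-row=0; cleared 0 line(s) (total 0); column heights now [4 6 5 4 0], max=6
Test piece O rot1 at col 3 (width 2): heights before test = [4 6 5 4 0]; fits = True

Answer: yes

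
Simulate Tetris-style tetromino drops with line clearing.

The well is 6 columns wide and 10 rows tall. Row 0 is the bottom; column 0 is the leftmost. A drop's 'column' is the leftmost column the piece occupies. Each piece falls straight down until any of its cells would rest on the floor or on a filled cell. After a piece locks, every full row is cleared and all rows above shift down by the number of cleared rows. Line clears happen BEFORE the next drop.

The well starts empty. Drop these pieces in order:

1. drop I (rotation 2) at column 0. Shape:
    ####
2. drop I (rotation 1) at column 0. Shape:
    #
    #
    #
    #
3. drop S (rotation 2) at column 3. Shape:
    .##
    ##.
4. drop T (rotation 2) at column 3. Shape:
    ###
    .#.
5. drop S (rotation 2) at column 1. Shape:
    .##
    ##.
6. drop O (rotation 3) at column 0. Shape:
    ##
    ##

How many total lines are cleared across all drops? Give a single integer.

Answer: 1

Derivation:
Drop 1: I rot2 at col 0 lands with bottom-row=0; cleared 0 line(s) (total 0); column heights now [1 1 1 1 0 0], max=1
Drop 2: I rot1 at col 0 lands with bottom-row=1; cleared 0 line(s) (total 0); column heights now [5 1 1 1 0 0], max=5
Drop 3: S rot2 at col 3 lands with bottom-row=1; cleared 0 line(s) (total 0); column heights now [5 1 1 2 3 3], max=5
Drop 4: T rot2 at col 3 lands with bottom-row=3; cleared 0 line(s) (total 0); column heights now [5 1 1 5 5 5], max=5
Drop 5: S rot2 at col 1 lands with bottom-row=4; cleared 1 line(s) (total 1); column heights now [4 1 5 5 4 3], max=5
Drop 6: O rot3 at col 0 lands with bottom-row=4; cleared 0 line(s) (total 1); column heights now [6 6 5 5 4 3], max=6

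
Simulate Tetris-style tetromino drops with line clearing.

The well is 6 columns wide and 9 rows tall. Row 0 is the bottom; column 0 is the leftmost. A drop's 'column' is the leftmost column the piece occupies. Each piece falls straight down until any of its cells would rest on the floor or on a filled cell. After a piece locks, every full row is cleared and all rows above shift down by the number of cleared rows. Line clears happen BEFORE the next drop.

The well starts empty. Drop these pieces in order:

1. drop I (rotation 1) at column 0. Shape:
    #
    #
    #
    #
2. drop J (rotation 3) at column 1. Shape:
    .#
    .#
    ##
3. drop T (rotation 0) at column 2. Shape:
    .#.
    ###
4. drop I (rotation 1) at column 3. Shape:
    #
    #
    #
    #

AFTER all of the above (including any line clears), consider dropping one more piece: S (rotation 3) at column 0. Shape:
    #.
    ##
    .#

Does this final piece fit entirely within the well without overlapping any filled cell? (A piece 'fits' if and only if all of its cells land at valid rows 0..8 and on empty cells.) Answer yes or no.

Answer: yes

Derivation:
Drop 1: I rot1 at col 0 lands with bottom-row=0; cleared 0 line(s) (total 0); column heights now [4 0 0 0 0 0], max=4
Drop 2: J rot3 at col 1 lands with bottom-row=0; cleared 0 line(s) (total 0); column heights now [4 1 3 0 0 0], max=4
Drop 3: T rot0 at col 2 lands with bottom-row=3; cleared 0 line(s) (total 0); column heights now [4 1 4 5 4 0], max=5
Drop 4: I rot1 at col 3 lands with bottom-row=5; cleared 0 line(s) (total 0); column heights now [4 1 4 9 4 0], max=9
Test piece S rot3 at col 0 (width 2): heights before test = [4 1 4 9 4 0]; fits = True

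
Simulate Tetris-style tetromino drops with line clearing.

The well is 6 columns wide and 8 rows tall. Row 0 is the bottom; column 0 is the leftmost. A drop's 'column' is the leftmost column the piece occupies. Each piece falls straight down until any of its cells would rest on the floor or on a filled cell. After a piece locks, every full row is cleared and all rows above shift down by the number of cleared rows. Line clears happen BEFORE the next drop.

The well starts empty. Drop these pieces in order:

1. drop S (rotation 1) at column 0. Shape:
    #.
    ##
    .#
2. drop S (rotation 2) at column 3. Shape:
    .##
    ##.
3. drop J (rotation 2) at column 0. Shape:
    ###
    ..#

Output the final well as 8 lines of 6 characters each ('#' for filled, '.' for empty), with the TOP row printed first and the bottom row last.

Drop 1: S rot1 at col 0 lands with bottom-row=0; cleared 0 line(s) (total 0); column heights now [3 2 0 0 0 0], max=3
Drop 2: S rot2 at col 3 lands with bottom-row=0; cleared 0 line(s) (total 0); column heights now [3 2 0 1 2 2], max=3
Drop 3: J rot2 at col 0 lands with bottom-row=2; cleared 0 line(s) (total 0); column heights now [4 4 4 1 2 2], max=4

Answer: ......
......
......
......
###...
#.#...
##..##
.#.##.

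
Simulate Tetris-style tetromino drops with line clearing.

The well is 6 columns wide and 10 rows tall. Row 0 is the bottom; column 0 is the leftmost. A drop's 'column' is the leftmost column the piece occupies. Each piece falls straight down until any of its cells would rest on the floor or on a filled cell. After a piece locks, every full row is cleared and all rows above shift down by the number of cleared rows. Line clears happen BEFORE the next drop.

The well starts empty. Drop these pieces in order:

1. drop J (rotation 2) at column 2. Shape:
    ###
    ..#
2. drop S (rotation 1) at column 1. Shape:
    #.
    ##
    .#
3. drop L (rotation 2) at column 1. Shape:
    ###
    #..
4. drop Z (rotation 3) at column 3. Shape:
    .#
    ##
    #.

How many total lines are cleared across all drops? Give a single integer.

Drop 1: J rot2 at col 2 lands with bottom-row=0; cleared 0 line(s) (total 0); column heights now [0 0 2 2 2 0], max=2
Drop 2: S rot1 at col 1 lands with bottom-row=2; cleared 0 line(s) (total 0); column heights now [0 5 4 2 2 0], max=5
Drop 3: L rot2 at col 1 lands with bottom-row=5; cleared 0 line(s) (total 0); column heights now [0 7 7 7 2 0], max=7
Drop 4: Z rot3 at col 3 lands with bottom-row=7; cleared 0 line(s) (total 0); column heights now [0 7 7 9 10 0], max=10

Answer: 0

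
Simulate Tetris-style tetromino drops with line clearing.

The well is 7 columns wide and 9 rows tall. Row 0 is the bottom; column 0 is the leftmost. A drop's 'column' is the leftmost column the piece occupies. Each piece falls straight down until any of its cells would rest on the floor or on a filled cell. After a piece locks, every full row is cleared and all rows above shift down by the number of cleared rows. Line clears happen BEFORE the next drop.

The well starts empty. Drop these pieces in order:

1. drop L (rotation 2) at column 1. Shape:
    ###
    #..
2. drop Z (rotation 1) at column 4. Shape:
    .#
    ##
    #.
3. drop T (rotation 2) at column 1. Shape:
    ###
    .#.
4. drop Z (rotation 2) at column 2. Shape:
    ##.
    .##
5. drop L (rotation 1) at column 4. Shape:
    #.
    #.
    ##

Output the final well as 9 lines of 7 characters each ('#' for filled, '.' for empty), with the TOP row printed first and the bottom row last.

Answer: .......
....#..
....#..
..####.
...##..
.###...
..#..#.
.#####.
.#..#..

Derivation:
Drop 1: L rot2 at col 1 lands with bottom-row=0; cleared 0 line(s) (total 0); column heights now [0 2 2 2 0 0 0], max=2
Drop 2: Z rot1 at col 4 lands with bottom-row=0; cleared 0 line(s) (total 0); column heights now [0 2 2 2 2 3 0], max=3
Drop 3: T rot2 at col 1 lands with bottom-row=2; cleared 0 line(s) (total 0); column heights now [0 4 4 4 2 3 0], max=4
Drop 4: Z rot2 at col 2 lands with bottom-row=4; cleared 0 line(s) (total 0); column heights now [0 4 6 6 5 3 0], max=6
Drop 5: L rot1 at col 4 lands with bottom-row=5; cleared 0 line(s) (total 0); column heights now [0 4 6 6 8 6 0], max=8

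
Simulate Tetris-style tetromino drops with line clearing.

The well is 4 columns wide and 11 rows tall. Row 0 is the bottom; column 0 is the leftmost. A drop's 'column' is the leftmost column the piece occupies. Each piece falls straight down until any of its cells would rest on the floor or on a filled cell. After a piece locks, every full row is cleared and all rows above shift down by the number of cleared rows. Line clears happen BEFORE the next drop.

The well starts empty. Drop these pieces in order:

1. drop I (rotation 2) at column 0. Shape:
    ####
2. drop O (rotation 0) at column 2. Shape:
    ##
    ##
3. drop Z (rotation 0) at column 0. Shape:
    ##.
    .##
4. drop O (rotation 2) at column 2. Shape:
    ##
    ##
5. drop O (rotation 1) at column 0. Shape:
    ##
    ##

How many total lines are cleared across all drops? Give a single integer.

Answer: 3

Derivation:
Drop 1: I rot2 at col 0 lands with bottom-row=0; cleared 1 line(s) (total 1); column heights now [0 0 0 0], max=0
Drop 2: O rot0 at col 2 lands with bottom-row=0; cleared 0 line(s) (total 1); column heights now [0 0 2 2], max=2
Drop 3: Z rot0 at col 0 lands with bottom-row=2; cleared 0 line(s) (total 1); column heights now [4 4 3 2], max=4
Drop 4: O rot2 at col 2 lands with bottom-row=3; cleared 1 line(s) (total 2); column heights now [0 3 4 4], max=4
Drop 5: O rot1 at col 0 lands with bottom-row=3; cleared 1 line(s) (total 3); column heights now [4 4 3 2], max=4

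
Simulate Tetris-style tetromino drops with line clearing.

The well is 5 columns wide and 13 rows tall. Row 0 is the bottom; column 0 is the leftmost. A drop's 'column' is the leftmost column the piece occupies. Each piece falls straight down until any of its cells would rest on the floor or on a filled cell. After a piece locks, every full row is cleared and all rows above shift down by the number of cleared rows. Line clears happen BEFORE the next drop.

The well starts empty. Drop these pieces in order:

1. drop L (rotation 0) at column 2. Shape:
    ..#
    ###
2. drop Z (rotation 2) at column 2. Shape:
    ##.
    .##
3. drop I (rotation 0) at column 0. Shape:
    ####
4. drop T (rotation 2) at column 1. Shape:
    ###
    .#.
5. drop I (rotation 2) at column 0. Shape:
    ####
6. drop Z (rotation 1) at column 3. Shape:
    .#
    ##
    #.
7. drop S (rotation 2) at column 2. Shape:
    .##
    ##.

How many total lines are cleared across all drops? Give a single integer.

Answer: 0

Derivation:
Drop 1: L rot0 at col 2 lands with bottom-row=0; cleared 0 line(s) (total 0); column heights now [0 0 1 1 2], max=2
Drop 2: Z rot2 at col 2 lands with bottom-row=2; cleared 0 line(s) (total 0); column heights now [0 0 4 4 3], max=4
Drop 3: I rot0 at col 0 lands with bottom-row=4; cleared 0 line(s) (total 0); column heights now [5 5 5 5 3], max=5
Drop 4: T rot2 at col 1 lands with bottom-row=5; cleared 0 line(s) (total 0); column heights now [5 7 7 7 3], max=7
Drop 5: I rot2 at col 0 lands with bottom-row=7; cleared 0 line(s) (total 0); column heights now [8 8 8 8 3], max=8
Drop 6: Z rot1 at col 3 lands with bottom-row=8; cleared 0 line(s) (total 0); column heights now [8 8 8 10 11], max=11
Drop 7: S rot2 at col 2 lands with bottom-row=10; cleared 0 line(s) (total 0); column heights now [8 8 11 12 12], max=12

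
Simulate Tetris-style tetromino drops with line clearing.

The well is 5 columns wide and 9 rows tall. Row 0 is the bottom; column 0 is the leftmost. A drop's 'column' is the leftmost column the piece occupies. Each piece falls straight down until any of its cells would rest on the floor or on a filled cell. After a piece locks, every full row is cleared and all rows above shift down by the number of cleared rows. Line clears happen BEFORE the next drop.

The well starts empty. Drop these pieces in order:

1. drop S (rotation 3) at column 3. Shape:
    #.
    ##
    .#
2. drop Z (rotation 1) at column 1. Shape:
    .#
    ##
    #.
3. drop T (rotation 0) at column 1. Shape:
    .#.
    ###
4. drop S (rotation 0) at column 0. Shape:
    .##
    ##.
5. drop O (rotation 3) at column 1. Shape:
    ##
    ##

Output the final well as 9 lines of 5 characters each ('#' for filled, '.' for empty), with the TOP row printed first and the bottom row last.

Drop 1: S rot3 at col 3 lands with bottom-row=0; cleared 0 line(s) (total 0); column heights now [0 0 0 3 2], max=3
Drop 2: Z rot1 at col 1 lands with bottom-row=0; cleared 0 line(s) (total 0); column heights now [0 2 3 3 2], max=3
Drop 3: T rot0 at col 1 lands with bottom-row=3; cleared 0 line(s) (total 0); column heights now [0 4 5 4 2], max=5
Drop 4: S rot0 at col 0 lands with bottom-row=4; cleared 0 line(s) (total 0); column heights now [5 6 6 4 2], max=6
Drop 5: O rot3 at col 1 lands with bottom-row=6; cleared 0 line(s) (total 0); column heights now [5 8 8 4 2], max=8

Answer: .....
.##..
.##..
.##..
###..
.###.
..##.
.####
.#..#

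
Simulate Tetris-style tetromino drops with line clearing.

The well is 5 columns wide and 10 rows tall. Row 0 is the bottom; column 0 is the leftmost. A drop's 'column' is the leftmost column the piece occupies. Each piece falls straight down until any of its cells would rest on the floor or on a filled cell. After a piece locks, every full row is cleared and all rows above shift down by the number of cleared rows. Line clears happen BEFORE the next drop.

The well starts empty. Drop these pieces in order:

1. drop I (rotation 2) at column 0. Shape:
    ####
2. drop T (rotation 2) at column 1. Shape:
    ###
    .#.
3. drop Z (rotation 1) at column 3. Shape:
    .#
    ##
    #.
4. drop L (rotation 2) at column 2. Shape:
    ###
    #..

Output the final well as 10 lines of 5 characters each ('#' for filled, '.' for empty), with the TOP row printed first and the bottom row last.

Answer: .....
.....
.....
..###
..#.#
...##
...#.
.###.
..#..
####.

Derivation:
Drop 1: I rot2 at col 0 lands with bottom-row=0; cleared 0 line(s) (total 0); column heights now [1 1 1 1 0], max=1
Drop 2: T rot2 at col 1 lands with bottom-row=1; cleared 0 line(s) (total 0); column heights now [1 3 3 3 0], max=3
Drop 3: Z rot1 at col 3 lands with bottom-row=3; cleared 0 line(s) (total 0); column heights now [1 3 3 5 6], max=6
Drop 4: L rot2 at col 2 lands with bottom-row=5; cleared 0 line(s) (total 0); column heights now [1 3 7 7 7], max=7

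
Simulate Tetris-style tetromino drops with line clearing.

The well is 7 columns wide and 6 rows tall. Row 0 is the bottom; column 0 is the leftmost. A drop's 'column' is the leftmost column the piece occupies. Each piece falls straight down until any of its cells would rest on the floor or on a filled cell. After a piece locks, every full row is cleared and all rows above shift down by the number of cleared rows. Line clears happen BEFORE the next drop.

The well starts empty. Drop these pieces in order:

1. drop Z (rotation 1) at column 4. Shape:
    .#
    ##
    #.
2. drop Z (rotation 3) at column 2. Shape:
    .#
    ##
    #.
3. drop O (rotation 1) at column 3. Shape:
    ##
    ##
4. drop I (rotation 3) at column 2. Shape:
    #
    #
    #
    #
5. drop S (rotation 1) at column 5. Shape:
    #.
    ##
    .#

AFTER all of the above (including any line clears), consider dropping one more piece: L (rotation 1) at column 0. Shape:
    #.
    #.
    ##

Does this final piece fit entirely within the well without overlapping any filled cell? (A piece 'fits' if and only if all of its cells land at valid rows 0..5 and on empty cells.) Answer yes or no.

Answer: yes

Derivation:
Drop 1: Z rot1 at col 4 lands with bottom-row=0; cleared 0 line(s) (total 0); column heights now [0 0 0 0 2 3 0], max=3
Drop 2: Z rot3 at col 2 lands with bottom-row=0; cleared 0 line(s) (total 0); column heights now [0 0 2 3 2 3 0], max=3
Drop 3: O rot1 at col 3 lands with bottom-row=3; cleared 0 line(s) (total 0); column heights now [0 0 2 5 5 3 0], max=5
Drop 4: I rot3 at col 2 lands with bottom-row=2; cleared 0 line(s) (total 0); column heights now [0 0 6 5 5 3 0], max=6
Drop 5: S rot1 at col 5 lands with bottom-row=2; cleared 0 line(s) (total 0); column heights now [0 0 6 5 5 5 4], max=6
Test piece L rot1 at col 0 (width 2): heights before test = [0 0 6 5 5 5 4]; fits = True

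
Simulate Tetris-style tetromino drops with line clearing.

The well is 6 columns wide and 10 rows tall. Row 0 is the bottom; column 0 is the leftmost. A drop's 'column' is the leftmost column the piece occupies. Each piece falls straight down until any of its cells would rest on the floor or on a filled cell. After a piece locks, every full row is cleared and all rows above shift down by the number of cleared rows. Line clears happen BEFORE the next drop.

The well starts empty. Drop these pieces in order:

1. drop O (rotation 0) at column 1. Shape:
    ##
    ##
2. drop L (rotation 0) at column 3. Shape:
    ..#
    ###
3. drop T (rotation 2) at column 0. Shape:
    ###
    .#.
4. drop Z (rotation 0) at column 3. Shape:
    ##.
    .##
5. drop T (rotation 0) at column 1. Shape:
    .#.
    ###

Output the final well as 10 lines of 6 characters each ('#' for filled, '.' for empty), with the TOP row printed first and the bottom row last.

Drop 1: O rot0 at col 1 lands with bottom-row=0; cleared 0 line(s) (total 0); column heights now [0 2 2 0 0 0], max=2
Drop 2: L rot0 at col 3 lands with bottom-row=0; cleared 0 line(s) (total 0); column heights now [0 2 2 1 1 2], max=2
Drop 3: T rot2 at col 0 lands with bottom-row=2; cleared 0 line(s) (total 0); column heights now [4 4 4 1 1 2], max=4
Drop 4: Z rot0 at col 3 lands with bottom-row=2; cleared 0 line(s) (total 0); column heights now [4 4 4 4 4 3], max=4
Drop 5: T rot0 at col 1 lands with bottom-row=4; cleared 0 line(s) (total 0); column heights now [4 5 6 5 4 3], max=6

Answer: ......
......
......
......
..#...
.###..
#####.
.#..##
.##..#
.#####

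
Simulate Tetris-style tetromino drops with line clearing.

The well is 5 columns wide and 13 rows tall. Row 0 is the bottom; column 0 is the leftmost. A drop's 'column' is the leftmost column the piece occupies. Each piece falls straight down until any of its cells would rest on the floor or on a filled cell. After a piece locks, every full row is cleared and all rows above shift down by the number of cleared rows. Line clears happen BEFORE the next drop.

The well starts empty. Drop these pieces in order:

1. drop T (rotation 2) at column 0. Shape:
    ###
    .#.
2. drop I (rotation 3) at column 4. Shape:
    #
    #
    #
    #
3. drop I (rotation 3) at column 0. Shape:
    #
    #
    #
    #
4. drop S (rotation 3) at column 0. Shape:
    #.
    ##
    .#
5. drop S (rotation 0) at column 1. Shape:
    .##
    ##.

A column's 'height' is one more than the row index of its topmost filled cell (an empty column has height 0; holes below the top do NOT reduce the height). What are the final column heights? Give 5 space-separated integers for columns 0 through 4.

Answer: 8 8 9 9 4

Derivation:
Drop 1: T rot2 at col 0 lands with bottom-row=0; cleared 0 line(s) (total 0); column heights now [2 2 2 0 0], max=2
Drop 2: I rot3 at col 4 lands with bottom-row=0; cleared 0 line(s) (total 0); column heights now [2 2 2 0 4], max=4
Drop 3: I rot3 at col 0 lands with bottom-row=2; cleared 0 line(s) (total 0); column heights now [6 2 2 0 4], max=6
Drop 4: S rot3 at col 0 lands with bottom-row=5; cleared 0 line(s) (total 0); column heights now [8 7 2 0 4], max=8
Drop 5: S rot0 at col 1 lands with bottom-row=7; cleared 0 line(s) (total 0); column heights now [8 8 9 9 4], max=9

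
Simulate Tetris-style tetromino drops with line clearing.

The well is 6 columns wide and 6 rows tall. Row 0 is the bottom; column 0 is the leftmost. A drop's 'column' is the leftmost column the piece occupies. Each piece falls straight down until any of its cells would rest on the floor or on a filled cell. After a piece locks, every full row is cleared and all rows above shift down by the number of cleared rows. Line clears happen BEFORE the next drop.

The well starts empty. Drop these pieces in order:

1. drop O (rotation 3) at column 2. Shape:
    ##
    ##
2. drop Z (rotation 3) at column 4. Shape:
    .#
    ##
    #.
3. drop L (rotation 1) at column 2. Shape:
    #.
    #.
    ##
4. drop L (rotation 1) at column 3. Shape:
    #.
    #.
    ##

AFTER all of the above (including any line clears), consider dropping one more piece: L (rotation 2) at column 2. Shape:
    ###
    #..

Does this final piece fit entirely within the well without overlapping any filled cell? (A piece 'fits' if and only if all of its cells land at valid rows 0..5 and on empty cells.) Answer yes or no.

Answer: no

Derivation:
Drop 1: O rot3 at col 2 lands with bottom-row=0; cleared 0 line(s) (total 0); column heights now [0 0 2 2 0 0], max=2
Drop 2: Z rot3 at col 4 lands with bottom-row=0; cleared 0 line(s) (total 0); column heights now [0 0 2 2 2 3], max=3
Drop 3: L rot1 at col 2 lands with bottom-row=2; cleared 0 line(s) (total 0); column heights now [0 0 5 3 2 3], max=5
Drop 4: L rot1 at col 3 lands with bottom-row=3; cleared 0 line(s) (total 0); column heights now [0 0 5 6 4 3], max=6
Test piece L rot2 at col 2 (width 3): heights before test = [0 0 5 6 4 3]; fits = False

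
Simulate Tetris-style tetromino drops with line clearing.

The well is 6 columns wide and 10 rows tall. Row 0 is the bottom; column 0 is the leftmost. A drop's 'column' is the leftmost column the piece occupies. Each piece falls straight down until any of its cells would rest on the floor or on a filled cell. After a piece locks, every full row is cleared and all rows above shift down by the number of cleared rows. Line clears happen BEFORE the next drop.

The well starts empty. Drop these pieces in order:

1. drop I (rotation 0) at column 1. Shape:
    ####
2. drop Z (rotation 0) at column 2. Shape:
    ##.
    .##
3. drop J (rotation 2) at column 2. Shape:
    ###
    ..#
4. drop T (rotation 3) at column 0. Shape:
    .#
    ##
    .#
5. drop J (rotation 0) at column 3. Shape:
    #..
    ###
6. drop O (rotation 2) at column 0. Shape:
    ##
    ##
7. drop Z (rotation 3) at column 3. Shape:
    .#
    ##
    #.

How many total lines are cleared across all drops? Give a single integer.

Answer: 0

Derivation:
Drop 1: I rot0 at col 1 lands with bottom-row=0; cleared 0 line(s) (total 0); column heights now [0 1 1 1 1 0], max=1
Drop 2: Z rot0 at col 2 lands with bottom-row=1; cleared 0 line(s) (total 0); column heights now [0 1 3 3 2 0], max=3
Drop 3: J rot2 at col 2 lands with bottom-row=2; cleared 0 line(s) (total 0); column heights now [0 1 4 4 4 0], max=4
Drop 4: T rot3 at col 0 lands with bottom-row=1; cleared 0 line(s) (total 0); column heights now [3 4 4 4 4 0], max=4
Drop 5: J rot0 at col 3 lands with bottom-row=4; cleared 0 line(s) (total 0); column heights now [3 4 4 6 5 5], max=6
Drop 6: O rot2 at col 0 lands with bottom-row=4; cleared 0 line(s) (total 0); column heights now [6 6 4 6 5 5], max=6
Drop 7: Z rot3 at col 3 lands with bottom-row=6; cleared 0 line(s) (total 0); column heights now [6 6 4 8 9 5], max=9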